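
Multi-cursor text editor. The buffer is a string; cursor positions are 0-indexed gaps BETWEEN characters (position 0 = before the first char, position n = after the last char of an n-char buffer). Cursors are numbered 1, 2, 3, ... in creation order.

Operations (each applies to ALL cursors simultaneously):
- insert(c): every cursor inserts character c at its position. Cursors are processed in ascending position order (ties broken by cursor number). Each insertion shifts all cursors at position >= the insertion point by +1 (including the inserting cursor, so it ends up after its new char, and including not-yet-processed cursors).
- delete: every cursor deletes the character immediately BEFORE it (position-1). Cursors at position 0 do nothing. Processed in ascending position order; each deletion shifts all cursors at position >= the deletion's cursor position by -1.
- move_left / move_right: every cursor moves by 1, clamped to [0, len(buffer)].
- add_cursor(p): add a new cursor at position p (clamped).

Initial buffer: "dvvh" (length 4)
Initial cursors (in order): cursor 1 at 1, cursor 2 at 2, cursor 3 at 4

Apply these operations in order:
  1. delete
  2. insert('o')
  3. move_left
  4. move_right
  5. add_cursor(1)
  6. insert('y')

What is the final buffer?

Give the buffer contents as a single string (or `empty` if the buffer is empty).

After op 1 (delete): buffer="v" (len 1), cursors c1@0 c2@0 c3@1, authorship .
After op 2 (insert('o')): buffer="oovo" (len 4), cursors c1@2 c2@2 c3@4, authorship 12.3
After op 3 (move_left): buffer="oovo" (len 4), cursors c1@1 c2@1 c3@3, authorship 12.3
After op 4 (move_right): buffer="oovo" (len 4), cursors c1@2 c2@2 c3@4, authorship 12.3
After op 5 (add_cursor(1)): buffer="oovo" (len 4), cursors c4@1 c1@2 c2@2 c3@4, authorship 12.3
After op 6 (insert('y')): buffer="oyoyyvoy" (len 8), cursors c4@2 c1@5 c2@5 c3@8, authorship 14212.33

Answer: oyoyyvoy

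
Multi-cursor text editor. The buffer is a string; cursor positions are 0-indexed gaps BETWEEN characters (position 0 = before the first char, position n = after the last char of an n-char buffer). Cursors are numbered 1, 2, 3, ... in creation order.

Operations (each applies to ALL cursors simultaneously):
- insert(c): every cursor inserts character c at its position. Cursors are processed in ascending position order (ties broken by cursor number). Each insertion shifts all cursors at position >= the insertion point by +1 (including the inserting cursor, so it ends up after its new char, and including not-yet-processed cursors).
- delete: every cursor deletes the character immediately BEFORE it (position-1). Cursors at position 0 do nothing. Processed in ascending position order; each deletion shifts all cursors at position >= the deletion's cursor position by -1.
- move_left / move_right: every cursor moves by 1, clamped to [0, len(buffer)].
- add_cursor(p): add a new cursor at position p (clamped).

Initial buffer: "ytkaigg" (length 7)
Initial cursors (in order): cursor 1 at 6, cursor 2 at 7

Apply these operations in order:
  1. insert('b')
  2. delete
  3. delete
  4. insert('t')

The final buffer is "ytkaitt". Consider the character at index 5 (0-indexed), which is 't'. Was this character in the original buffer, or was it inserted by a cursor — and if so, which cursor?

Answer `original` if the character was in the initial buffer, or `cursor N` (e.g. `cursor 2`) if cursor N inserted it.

After op 1 (insert('b')): buffer="ytkaigbgb" (len 9), cursors c1@7 c2@9, authorship ......1.2
After op 2 (delete): buffer="ytkaigg" (len 7), cursors c1@6 c2@7, authorship .......
After op 3 (delete): buffer="ytkai" (len 5), cursors c1@5 c2@5, authorship .....
After op 4 (insert('t')): buffer="ytkaitt" (len 7), cursors c1@7 c2@7, authorship .....12
Authorship (.=original, N=cursor N): . . . . . 1 2
Index 5: author = 1

Answer: cursor 1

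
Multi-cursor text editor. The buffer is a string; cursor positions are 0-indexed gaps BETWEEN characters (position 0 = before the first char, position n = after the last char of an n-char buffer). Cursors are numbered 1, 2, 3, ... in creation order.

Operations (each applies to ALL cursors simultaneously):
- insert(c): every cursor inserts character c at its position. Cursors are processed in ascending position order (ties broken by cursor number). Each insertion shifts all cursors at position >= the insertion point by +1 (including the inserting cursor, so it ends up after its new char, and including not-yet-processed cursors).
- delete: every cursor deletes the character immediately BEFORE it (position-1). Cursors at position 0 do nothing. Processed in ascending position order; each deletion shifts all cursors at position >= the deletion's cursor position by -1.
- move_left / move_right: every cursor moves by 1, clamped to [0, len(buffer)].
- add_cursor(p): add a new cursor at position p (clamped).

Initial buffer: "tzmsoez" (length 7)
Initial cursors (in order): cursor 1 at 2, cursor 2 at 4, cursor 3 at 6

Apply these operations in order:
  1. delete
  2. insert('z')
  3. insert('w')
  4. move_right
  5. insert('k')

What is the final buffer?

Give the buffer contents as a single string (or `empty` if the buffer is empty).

After op 1 (delete): buffer="tmoz" (len 4), cursors c1@1 c2@2 c3@3, authorship ....
After op 2 (insert('z')): buffer="tzmzozz" (len 7), cursors c1@2 c2@4 c3@6, authorship .1.2.3.
After op 3 (insert('w')): buffer="tzwmzwozwz" (len 10), cursors c1@3 c2@6 c3@9, authorship .11.22.33.
After op 4 (move_right): buffer="tzwmzwozwz" (len 10), cursors c1@4 c2@7 c3@10, authorship .11.22.33.
After op 5 (insert('k')): buffer="tzwmkzwokzwzk" (len 13), cursors c1@5 c2@9 c3@13, authorship .11.122.233.3

Answer: tzwmkzwokzwzk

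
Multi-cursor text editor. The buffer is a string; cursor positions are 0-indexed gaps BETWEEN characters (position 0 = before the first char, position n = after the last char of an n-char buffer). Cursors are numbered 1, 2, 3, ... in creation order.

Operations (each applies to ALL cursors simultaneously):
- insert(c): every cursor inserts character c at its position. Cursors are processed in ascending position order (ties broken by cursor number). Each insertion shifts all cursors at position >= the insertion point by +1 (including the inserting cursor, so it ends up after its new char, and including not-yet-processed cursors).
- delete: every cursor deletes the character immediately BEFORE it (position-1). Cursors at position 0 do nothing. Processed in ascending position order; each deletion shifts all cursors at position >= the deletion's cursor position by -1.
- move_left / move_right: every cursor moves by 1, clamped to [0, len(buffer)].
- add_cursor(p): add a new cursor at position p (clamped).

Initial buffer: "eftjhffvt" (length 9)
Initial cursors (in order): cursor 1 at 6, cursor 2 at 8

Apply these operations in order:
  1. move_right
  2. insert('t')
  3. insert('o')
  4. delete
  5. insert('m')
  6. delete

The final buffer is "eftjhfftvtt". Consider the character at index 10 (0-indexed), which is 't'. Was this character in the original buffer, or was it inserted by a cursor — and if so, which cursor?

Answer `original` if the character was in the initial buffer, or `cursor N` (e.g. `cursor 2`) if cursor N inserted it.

After op 1 (move_right): buffer="eftjhffvt" (len 9), cursors c1@7 c2@9, authorship .........
After op 2 (insert('t')): buffer="eftjhfftvtt" (len 11), cursors c1@8 c2@11, authorship .......1..2
After op 3 (insert('o')): buffer="eftjhfftovtto" (len 13), cursors c1@9 c2@13, authorship .......11..22
After op 4 (delete): buffer="eftjhfftvtt" (len 11), cursors c1@8 c2@11, authorship .......1..2
After op 5 (insert('m')): buffer="eftjhfftmvttm" (len 13), cursors c1@9 c2@13, authorship .......11..22
After op 6 (delete): buffer="eftjhfftvtt" (len 11), cursors c1@8 c2@11, authorship .......1..2
Authorship (.=original, N=cursor N): . . . . . . . 1 . . 2
Index 10: author = 2

Answer: cursor 2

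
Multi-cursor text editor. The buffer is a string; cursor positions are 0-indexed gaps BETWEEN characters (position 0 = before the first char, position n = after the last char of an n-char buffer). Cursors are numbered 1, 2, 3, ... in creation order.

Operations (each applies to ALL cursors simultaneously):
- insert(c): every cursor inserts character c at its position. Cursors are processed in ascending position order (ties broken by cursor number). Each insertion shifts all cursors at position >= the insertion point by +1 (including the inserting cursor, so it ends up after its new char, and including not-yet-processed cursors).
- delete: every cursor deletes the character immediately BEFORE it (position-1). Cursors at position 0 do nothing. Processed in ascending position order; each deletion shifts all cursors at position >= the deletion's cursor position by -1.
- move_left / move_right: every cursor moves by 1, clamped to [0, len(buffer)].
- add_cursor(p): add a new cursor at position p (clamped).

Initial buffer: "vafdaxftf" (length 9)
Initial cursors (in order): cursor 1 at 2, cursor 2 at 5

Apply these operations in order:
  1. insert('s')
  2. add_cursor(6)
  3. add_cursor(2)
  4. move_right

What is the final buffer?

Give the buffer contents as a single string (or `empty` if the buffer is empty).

After op 1 (insert('s')): buffer="vasfdasxftf" (len 11), cursors c1@3 c2@7, authorship ..1...2....
After op 2 (add_cursor(6)): buffer="vasfdasxftf" (len 11), cursors c1@3 c3@6 c2@7, authorship ..1...2....
After op 3 (add_cursor(2)): buffer="vasfdasxftf" (len 11), cursors c4@2 c1@3 c3@6 c2@7, authorship ..1...2....
After op 4 (move_right): buffer="vasfdasxftf" (len 11), cursors c4@3 c1@4 c3@7 c2@8, authorship ..1...2....

Answer: vasfdasxftf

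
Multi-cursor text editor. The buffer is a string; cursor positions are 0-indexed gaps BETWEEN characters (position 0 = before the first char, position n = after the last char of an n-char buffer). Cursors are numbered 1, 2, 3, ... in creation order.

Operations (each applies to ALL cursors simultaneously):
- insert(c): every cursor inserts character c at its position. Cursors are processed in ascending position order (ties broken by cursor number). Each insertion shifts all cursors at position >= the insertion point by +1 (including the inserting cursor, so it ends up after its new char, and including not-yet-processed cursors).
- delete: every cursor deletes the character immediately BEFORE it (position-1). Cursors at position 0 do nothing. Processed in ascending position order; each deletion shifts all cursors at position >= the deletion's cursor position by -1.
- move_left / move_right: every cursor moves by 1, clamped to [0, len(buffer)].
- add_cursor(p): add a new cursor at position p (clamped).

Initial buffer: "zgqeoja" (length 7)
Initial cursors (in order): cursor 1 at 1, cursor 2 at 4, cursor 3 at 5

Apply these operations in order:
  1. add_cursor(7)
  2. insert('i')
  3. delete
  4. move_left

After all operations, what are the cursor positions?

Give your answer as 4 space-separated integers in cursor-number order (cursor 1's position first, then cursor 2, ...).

After op 1 (add_cursor(7)): buffer="zgqeoja" (len 7), cursors c1@1 c2@4 c3@5 c4@7, authorship .......
After op 2 (insert('i')): buffer="zigqeioijai" (len 11), cursors c1@2 c2@6 c3@8 c4@11, authorship .1...2.3..4
After op 3 (delete): buffer="zgqeoja" (len 7), cursors c1@1 c2@4 c3@5 c4@7, authorship .......
After op 4 (move_left): buffer="zgqeoja" (len 7), cursors c1@0 c2@3 c3@4 c4@6, authorship .......

Answer: 0 3 4 6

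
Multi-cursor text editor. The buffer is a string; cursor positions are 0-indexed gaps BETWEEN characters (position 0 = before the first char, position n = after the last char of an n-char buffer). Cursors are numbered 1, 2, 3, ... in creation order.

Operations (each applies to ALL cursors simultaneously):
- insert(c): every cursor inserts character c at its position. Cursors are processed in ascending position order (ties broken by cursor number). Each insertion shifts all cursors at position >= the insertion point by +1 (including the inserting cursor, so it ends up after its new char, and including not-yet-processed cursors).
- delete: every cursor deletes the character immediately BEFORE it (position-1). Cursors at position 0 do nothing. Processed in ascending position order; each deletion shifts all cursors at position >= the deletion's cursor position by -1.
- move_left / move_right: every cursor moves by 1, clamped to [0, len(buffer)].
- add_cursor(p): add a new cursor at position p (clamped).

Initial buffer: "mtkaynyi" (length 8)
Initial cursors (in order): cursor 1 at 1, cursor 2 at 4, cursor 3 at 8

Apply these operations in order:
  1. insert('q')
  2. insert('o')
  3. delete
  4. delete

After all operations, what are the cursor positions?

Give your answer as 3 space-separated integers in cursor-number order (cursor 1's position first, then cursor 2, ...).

Answer: 1 4 8

Derivation:
After op 1 (insert('q')): buffer="mqtkaqynyiq" (len 11), cursors c1@2 c2@6 c3@11, authorship .1...2....3
After op 2 (insert('o')): buffer="mqotkaqoynyiqo" (len 14), cursors c1@3 c2@8 c3@14, authorship .11...22....33
After op 3 (delete): buffer="mqtkaqynyiq" (len 11), cursors c1@2 c2@6 c3@11, authorship .1...2....3
After op 4 (delete): buffer="mtkaynyi" (len 8), cursors c1@1 c2@4 c3@8, authorship ........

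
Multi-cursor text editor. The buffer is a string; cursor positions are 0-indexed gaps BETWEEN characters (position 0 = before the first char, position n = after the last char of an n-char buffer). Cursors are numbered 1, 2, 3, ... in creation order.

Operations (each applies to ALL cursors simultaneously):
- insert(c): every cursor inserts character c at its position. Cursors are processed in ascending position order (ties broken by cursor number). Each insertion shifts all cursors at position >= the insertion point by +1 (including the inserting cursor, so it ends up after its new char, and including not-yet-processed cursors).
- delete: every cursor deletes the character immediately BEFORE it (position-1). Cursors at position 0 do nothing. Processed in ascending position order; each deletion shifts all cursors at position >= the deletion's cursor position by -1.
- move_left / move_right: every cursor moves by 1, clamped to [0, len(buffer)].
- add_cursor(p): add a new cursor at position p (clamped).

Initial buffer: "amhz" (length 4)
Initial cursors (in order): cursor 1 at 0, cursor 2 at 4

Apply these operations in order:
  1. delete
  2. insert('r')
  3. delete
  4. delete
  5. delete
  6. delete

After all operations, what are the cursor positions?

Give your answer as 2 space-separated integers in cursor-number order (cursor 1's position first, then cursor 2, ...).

Answer: 0 0

Derivation:
After op 1 (delete): buffer="amh" (len 3), cursors c1@0 c2@3, authorship ...
After op 2 (insert('r')): buffer="ramhr" (len 5), cursors c1@1 c2@5, authorship 1...2
After op 3 (delete): buffer="amh" (len 3), cursors c1@0 c2@3, authorship ...
After op 4 (delete): buffer="am" (len 2), cursors c1@0 c2@2, authorship ..
After op 5 (delete): buffer="a" (len 1), cursors c1@0 c2@1, authorship .
After op 6 (delete): buffer="" (len 0), cursors c1@0 c2@0, authorship 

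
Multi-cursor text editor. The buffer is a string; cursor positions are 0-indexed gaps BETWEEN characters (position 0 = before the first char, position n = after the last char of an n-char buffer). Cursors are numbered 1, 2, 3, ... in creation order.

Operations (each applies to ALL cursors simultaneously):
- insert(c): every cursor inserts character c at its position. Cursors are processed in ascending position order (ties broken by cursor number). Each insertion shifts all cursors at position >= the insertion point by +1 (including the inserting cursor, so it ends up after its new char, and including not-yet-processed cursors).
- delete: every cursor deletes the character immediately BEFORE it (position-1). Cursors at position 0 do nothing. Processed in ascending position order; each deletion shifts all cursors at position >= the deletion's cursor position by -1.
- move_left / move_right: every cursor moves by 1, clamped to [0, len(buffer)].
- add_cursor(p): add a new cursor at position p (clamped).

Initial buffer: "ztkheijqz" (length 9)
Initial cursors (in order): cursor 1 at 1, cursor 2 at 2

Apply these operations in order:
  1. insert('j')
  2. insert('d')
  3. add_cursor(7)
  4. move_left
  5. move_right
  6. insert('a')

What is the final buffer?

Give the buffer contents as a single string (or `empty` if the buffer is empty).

After op 1 (insert('j')): buffer="zjtjkheijqz" (len 11), cursors c1@2 c2@4, authorship .1.2.......
After op 2 (insert('d')): buffer="zjdtjdkheijqz" (len 13), cursors c1@3 c2@6, authorship .11.22.......
After op 3 (add_cursor(7)): buffer="zjdtjdkheijqz" (len 13), cursors c1@3 c2@6 c3@7, authorship .11.22.......
After op 4 (move_left): buffer="zjdtjdkheijqz" (len 13), cursors c1@2 c2@5 c3@6, authorship .11.22.......
After op 5 (move_right): buffer="zjdtjdkheijqz" (len 13), cursors c1@3 c2@6 c3@7, authorship .11.22.......
After op 6 (insert('a')): buffer="zjdatjdakaheijqz" (len 16), cursors c1@4 c2@8 c3@10, authorship .111.222.3......

Answer: zjdatjdakaheijqz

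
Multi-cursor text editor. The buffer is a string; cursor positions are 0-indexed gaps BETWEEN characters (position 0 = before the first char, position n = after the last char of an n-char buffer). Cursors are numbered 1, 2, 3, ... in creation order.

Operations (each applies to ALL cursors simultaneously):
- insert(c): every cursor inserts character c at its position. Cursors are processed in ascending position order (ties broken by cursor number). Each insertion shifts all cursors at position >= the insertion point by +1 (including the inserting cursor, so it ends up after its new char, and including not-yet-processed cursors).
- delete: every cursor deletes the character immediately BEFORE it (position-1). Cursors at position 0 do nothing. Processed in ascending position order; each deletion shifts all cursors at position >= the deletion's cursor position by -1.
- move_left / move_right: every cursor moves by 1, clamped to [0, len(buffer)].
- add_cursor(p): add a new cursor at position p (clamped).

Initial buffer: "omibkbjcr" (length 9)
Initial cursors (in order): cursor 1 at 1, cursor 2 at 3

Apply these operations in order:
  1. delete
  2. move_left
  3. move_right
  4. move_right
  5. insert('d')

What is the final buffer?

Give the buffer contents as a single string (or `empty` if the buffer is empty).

Answer: mbddkbjcr

Derivation:
After op 1 (delete): buffer="mbkbjcr" (len 7), cursors c1@0 c2@1, authorship .......
After op 2 (move_left): buffer="mbkbjcr" (len 7), cursors c1@0 c2@0, authorship .......
After op 3 (move_right): buffer="mbkbjcr" (len 7), cursors c1@1 c2@1, authorship .......
After op 4 (move_right): buffer="mbkbjcr" (len 7), cursors c1@2 c2@2, authorship .......
After op 5 (insert('d')): buffer="mbddkbjcr" (len 9), cursors c1@4 c2@4, authorship ..12.....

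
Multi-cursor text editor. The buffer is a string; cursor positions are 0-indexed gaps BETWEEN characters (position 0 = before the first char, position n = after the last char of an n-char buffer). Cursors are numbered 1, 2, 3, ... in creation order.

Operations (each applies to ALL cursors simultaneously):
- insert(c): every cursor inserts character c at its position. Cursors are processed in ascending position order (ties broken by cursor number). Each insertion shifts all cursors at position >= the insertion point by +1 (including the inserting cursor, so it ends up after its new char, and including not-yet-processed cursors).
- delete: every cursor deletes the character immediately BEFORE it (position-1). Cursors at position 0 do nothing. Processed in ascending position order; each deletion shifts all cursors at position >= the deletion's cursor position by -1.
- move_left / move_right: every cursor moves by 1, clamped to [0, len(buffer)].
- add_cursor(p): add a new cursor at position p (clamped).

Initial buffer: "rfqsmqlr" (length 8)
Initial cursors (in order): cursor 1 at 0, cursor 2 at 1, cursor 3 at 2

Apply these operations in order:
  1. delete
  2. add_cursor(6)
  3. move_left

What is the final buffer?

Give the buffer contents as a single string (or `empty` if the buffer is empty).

Answer: qsmqlr

Derivation:
After op 1 (delete): buffer="qsmqlr" (len 6), cursors c1@0 c2@0 c3@0, authorship ......
After op 2 (add_cursor(6)): buffer="qsmqlr" (len 6), cursors c1@0 c2@0 c3@0 c4@6, authorship ......
After op 3 (move_left): buffer="qsmqlr" (len 6), cursors c1@0 c2@0 c3@0 c4@5, authorship ......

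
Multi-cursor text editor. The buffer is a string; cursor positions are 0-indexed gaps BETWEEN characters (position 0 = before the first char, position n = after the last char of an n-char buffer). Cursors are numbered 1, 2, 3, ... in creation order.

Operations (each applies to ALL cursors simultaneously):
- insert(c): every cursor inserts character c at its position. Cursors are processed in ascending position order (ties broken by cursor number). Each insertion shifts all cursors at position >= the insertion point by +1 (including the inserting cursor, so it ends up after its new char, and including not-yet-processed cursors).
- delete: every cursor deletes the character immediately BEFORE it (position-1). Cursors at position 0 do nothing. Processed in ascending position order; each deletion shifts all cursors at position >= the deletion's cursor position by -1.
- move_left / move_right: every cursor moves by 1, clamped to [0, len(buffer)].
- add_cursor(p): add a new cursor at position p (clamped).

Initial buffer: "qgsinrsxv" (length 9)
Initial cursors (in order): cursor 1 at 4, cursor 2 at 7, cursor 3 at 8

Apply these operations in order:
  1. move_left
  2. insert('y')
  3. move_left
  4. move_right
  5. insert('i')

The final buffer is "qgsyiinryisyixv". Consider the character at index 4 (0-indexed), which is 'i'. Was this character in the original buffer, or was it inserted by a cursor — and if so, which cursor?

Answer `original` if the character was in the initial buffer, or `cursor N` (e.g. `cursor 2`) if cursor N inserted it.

Answer: cursor 1

Derivation:
After op 1 (move_left): buffer="qgsinrsxv" (len 9), cursors c1@3 c2@6 c3@7, authorship .........
After op 2 (insert('y')): buffer="qgsyinrysyxv" (len 12), cursors c1@4 c2@8 c3@10, authorship ...1...2.3..
After op 3 (move_left): buffer="qgsyinrysyxv" (len 12), cursors c1@3 c2@7 c3@9, authorship ...1...2.3..
After op 4 (move_right): buffer="qgsyinrysyxv" (len 12), cursors c1@4 c2@8 c3@10, authorship ...1...2.3..
After op 5 (insert('i')): buffer="qgsyiinryisyixv" (len 15), cursors c1@5 c2@10 c3@13, authorship ...11...22.33..
Authorship (.=original, N=cursor N): . . . 1 1 . . . 2 2 . 3 3 . .
Index 4: author = 1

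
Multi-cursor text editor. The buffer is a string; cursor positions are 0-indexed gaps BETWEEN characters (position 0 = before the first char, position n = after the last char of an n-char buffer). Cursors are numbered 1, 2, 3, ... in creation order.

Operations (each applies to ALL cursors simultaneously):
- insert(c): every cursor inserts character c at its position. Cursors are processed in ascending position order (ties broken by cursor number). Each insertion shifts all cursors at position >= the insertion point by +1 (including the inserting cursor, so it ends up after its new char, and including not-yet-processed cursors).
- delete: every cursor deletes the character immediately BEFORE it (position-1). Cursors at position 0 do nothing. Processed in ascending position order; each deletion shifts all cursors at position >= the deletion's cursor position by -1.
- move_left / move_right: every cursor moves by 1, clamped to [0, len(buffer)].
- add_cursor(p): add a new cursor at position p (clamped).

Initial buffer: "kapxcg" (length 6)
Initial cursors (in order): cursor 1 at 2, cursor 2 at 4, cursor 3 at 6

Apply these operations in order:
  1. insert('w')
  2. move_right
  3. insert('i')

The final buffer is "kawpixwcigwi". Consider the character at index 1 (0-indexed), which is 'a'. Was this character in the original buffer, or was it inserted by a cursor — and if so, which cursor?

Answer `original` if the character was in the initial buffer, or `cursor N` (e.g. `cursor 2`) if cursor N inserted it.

After op 1 (insert('w')): buffer="kawpxwcgw" (len 9), cursors c1@3 c2@6 c3@9, authorship ..1..2..3
After op 2 (move_right): buffer="kawpxwcgw" (len 9), cursors c1@4 c2@7 c3@9, authorship ..1..2..3
After op 3 (insert('i')): buffer="kawpixwcigwi" (len 12), cursors c1@5 c2@9 c3@12, authorship ..1.1.2.2.33
Authorship (.=original, N=cursor N): . . 1 . 1 . 2 . 2 . 3 3
Index 1: author = original

Answer: original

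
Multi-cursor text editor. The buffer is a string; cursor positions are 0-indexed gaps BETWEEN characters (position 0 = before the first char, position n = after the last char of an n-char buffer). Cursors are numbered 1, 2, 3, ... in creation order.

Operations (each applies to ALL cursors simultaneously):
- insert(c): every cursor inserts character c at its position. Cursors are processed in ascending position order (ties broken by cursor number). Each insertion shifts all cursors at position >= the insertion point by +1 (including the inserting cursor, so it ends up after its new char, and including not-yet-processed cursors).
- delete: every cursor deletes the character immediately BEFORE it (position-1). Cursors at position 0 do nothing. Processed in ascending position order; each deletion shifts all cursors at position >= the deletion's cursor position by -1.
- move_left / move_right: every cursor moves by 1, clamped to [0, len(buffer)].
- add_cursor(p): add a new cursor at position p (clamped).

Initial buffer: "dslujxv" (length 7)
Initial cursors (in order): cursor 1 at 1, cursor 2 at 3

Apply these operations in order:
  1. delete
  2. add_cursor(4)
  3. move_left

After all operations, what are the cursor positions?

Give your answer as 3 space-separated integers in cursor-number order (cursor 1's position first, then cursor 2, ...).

Answer: 0 0 3

Derivation:
After op 1 (delete): buffer="sujxv" (len 5), cursors c1@0 c2@1, authorship .....
After op 2 (add_cursor(4)): buffer="sujxv" (len 5), cursors c1@0 c2@1 c3@4, authorship .....
After op 3 (move_left): buffer="sujxv" (len 5), cursors c1@0 c2@0 c3@3, authorship .....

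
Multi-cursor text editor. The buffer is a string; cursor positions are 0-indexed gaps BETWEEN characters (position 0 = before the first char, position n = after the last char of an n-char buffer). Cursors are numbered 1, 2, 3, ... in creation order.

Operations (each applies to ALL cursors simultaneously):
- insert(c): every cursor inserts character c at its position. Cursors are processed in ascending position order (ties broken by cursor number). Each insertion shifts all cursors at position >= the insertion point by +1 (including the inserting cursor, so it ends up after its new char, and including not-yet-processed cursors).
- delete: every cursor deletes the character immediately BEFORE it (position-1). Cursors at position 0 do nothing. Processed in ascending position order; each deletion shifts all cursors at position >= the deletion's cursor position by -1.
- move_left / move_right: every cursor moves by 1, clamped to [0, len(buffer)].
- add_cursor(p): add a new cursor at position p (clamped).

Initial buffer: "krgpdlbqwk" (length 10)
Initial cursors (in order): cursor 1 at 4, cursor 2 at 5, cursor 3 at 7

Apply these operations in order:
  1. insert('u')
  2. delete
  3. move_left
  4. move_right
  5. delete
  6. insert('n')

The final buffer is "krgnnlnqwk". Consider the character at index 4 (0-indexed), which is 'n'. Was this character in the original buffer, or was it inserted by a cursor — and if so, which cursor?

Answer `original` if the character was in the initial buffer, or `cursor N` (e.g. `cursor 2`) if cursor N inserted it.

Answer: cursor 2

Derivation:
After op 1 (insert('u')): buffer="krgpudulbuqwk" (len 13), cursors c1@5 c2@7 c3@10, authorship ....1.2..3...
After op 2 (delete): buffer="krgpdlbqwk" (len 10), cursors c1@4 c2@5 c3@7, authorship ..........
After op 3 (move_left): buffer="krgpdlbqwk" (len 10), cursors c1@3 c2@4 c3@6, authorship ..........
After op 4 (move_right): buffer="krgpdlbqwk" (len 10), cursors c1@4 c2@5 c3@7, authorship ..........
After op 5 (delete): buffer="krglqwk" (len 7), cursors c1@3 c2@3 c3@4, authorship .......
After op 6 (insert('n')): buffer="krgnnlnqwk" (len 10), cursors c1@5 c2@5 c3@7, authorship ...12.3...
Authorship (.=original, N=cursor N): . . . 1 2 . 3 . . .
Index 4: author = 2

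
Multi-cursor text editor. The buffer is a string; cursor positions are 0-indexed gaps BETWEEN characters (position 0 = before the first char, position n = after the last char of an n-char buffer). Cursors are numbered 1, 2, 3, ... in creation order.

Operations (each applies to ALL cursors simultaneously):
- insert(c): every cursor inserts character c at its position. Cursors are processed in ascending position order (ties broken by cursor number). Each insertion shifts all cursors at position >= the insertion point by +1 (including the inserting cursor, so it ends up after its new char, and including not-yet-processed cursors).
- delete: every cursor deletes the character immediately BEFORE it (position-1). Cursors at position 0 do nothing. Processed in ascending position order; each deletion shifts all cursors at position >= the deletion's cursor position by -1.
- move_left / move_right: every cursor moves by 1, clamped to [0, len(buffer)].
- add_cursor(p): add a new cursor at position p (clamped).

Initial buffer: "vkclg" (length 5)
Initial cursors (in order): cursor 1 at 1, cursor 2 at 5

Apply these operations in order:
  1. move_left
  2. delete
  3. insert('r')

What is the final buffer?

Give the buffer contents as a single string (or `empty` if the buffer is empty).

Answer: rvkcrg

Derivation:
After op 1 (move_left): buffer="vkclg" (len 5), cursors c1@0 c2@4, authorship .....
After op 2 (delete): buffer="vkcg" (len 4), cursors c1@0 c2@3, authorship ....
After op 3 (insert('r')): buffer="rvkcrg" (len 6), cursors c1@1 c2@5, authorship 1...2.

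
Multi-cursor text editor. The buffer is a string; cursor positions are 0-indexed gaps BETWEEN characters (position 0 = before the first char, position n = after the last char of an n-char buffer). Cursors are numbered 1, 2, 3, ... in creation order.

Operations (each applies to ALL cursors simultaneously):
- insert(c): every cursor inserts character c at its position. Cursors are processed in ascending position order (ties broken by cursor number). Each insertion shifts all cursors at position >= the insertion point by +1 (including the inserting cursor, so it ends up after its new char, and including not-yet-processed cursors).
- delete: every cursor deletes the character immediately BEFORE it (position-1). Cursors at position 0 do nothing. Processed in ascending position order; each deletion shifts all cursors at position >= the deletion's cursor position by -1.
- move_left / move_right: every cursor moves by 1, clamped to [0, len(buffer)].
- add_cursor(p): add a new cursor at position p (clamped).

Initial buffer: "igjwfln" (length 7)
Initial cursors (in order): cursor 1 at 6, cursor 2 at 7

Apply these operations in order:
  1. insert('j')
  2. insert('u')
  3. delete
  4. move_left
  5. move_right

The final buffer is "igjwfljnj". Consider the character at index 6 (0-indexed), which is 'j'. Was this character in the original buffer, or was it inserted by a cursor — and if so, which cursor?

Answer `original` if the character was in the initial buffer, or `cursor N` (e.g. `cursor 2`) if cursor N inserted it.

After op 1 (insert('j')): buffer="igjwfljnj" (len 9), cursors c1@7 c2@9, authorship ......1.2
After op 2 (insert('u')): buffer="igjwfljunju" (len 11), cursors c1@8 c2@11, authorship ......11.22
After op 3 (delete): buffer="igjwfljnj" (len 9), cursors c1@7 c2@9, authorship ......1.2
After op 4 (move_left): buffer="igjwfljnj" (len 9), cursors c1@6 c2@8, authorship ......1.2
After op 5 (move_right): buffer="igjwfljnj" (len 9), cursors c1@7 c2@9, authorship ......1.2
Authorship (.=original, N=cursor N): . . . . . . 1 . 2
Index 6: author = 1

Answer: cursor 1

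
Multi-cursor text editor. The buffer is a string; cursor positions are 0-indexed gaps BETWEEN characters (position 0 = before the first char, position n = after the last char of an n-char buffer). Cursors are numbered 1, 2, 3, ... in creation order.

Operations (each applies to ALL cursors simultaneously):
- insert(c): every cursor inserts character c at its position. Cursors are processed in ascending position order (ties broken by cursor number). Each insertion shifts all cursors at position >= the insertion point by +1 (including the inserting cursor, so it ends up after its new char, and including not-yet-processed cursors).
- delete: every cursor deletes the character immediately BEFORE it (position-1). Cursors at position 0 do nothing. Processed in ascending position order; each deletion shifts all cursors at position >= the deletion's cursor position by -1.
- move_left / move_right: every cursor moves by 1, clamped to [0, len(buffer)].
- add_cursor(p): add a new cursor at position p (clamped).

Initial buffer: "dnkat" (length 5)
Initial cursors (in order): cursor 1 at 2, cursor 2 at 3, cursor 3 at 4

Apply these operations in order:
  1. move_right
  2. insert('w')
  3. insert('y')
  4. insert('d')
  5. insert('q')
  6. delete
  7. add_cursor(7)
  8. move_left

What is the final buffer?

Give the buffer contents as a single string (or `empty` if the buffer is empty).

After op 1 (move_right): buffer="dnkat" (len 5), cursors c1@3 c2@4 c3@5, authorship .....
After op 2 (insert('w')): buffer="dnkwawtw" (len 8), cursors c1@4 c2@6 c3@8, authorship ...1.2.3
After op 3 (insert('y')): buffer="dnkwyawytwy" (len 11), cursors c1@5 c2@8 c3@11, authorship ...11.22.33
After op 4 (insert('d')): buffer="dnkwydawydtwyd" (len 14), cursors c1@6 c2@10 c3@14, authorship ...111.222.333
After op 5 (insert('q')): buffer="dnkwydqawydqtwydq" (len 17), cursors c1@7 c2@12 c3@17, authorship ...1111.2222.3333
After op 6 (delete): buffer="dnkwydawydtwyd" (len 14), cursors c1@6 c2@10 c3@14, authorship ...111.222.333
After op 7 (add_cursor(7)): buffer="dnkwydawydtwyd" (len 14), cursors c1@6 c4@7 c2@10 c3@14, authorship ...111.222.333
After op 8 (move_left): buffer="dnkwydawydtwyd" (len 14), cursors c1@5 c4@6 c2@9 c3@13, authorship ...111.222.333

Answer: dnkwydawydtwyd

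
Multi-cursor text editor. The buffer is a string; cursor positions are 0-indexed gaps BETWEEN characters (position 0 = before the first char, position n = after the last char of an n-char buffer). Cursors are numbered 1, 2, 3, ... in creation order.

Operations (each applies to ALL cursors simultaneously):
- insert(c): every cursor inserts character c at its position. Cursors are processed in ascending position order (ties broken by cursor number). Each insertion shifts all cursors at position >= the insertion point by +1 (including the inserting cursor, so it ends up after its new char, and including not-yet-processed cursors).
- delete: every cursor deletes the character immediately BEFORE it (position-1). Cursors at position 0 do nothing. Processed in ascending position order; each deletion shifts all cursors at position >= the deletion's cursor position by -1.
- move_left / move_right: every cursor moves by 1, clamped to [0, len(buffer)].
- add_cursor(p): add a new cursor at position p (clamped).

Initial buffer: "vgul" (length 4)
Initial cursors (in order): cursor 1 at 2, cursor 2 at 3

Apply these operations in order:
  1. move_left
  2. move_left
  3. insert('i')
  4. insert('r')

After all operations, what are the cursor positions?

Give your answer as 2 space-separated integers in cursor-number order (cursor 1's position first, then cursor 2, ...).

After op 1 (move_left): buffer="vgul" (len 4), cursors c1@1 c2@2, authorship ....
After op 2 (move_left): buffer="vgul" (len 4), cursors c1@0 c2@1, authorship ....
After op 3 (insert('i')): buffer="ivigul" (len 6), cursors c1@1 c2@3, authorship 1.2...
After op 4 (insert('r')): buffer="irvirgul" (len 8), cursors c1@2 c2@5, authorship 11.22...

Answer: 2 5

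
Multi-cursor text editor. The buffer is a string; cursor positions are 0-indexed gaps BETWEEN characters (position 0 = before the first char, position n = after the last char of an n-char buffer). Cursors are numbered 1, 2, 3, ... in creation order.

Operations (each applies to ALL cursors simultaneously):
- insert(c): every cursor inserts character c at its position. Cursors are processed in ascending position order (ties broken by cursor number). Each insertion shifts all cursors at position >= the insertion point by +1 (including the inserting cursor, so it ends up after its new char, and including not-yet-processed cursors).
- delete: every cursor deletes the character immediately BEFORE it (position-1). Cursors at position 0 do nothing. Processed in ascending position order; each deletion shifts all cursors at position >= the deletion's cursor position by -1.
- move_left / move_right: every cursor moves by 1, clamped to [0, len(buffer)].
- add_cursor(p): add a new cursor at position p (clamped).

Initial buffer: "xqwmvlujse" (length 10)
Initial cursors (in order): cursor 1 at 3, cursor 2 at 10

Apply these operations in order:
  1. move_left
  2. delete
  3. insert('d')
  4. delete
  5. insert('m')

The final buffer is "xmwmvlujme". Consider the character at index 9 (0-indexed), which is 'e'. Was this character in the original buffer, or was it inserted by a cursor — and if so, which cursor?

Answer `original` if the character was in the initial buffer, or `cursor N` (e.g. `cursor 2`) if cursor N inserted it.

Answer: original

Derivation:
After op 1 (move_left): buffer="xqwmvlujse" (len 10), cursors c1@2 c2@9, authorship ..........
After op 2 (delete): buffer="xwmvluje" (len 8), cursors c1@1 c2@7, authorship ........
After op 3 (insert('d')): buffer="xdwmvlujde" (len 10), cursors c1@2 c2@9, authorship .1......2.
After op 4 (delete): buffer="xwmvluje" (len 8), cursors c1@1 c2@7, authorship ........
After op 5 (insert('m')): buffer="xmwmvlujme" (len 10), cursors c1@2 c2@9, authorship .1......2.
Authorship (.=original, N=cursor N): . 1 . . . . . . 2 .
Index 9: author = original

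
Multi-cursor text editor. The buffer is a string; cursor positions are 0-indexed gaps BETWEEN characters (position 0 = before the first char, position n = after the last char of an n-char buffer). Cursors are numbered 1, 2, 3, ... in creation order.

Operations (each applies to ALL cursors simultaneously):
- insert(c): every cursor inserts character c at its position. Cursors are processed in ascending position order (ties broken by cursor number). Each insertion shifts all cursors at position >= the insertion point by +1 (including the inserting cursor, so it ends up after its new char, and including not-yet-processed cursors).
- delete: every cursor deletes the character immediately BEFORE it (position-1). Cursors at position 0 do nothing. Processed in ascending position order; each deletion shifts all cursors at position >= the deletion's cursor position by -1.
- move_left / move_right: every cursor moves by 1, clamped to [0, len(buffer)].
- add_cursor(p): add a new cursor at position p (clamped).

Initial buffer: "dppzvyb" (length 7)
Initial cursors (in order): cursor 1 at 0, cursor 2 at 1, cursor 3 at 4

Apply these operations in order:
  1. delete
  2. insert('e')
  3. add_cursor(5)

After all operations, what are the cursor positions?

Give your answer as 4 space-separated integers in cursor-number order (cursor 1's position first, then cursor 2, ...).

Answer: 2 2 5 5

Derivation:
After op 1 (delete): buffer="ppvyb" (len 5), cursors c1@0 c2@0 c3@2, authorship .....
After op 2 (insert('e')): buffer="eeppevyb" (len 8), cursors c1@2 c2@2 c3@5, authorship 12..3...
After op 3 (add_cursor(5)): buffer="eeppevyb" (len 8), cursors c1@2 c2@2 c3@5 c4@5, authorship 12..3...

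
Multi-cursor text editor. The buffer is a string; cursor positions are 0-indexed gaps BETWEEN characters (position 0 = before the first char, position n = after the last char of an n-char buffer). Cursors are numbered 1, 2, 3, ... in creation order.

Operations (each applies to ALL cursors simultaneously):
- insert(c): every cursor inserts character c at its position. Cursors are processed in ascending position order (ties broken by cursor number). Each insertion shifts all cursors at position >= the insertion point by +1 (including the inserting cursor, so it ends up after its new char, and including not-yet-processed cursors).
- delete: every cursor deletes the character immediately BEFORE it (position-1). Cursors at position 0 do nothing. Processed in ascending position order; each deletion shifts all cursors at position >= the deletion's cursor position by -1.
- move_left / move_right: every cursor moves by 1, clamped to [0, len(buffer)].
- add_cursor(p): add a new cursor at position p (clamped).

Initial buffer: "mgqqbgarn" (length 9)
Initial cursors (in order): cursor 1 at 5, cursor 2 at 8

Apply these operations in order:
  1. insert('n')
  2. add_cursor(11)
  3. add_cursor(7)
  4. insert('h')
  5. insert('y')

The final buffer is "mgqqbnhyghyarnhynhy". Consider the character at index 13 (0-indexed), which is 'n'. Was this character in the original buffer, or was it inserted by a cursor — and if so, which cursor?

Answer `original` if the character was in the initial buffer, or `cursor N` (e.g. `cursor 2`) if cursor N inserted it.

After op 1 (insert('n')): buffer="mgqqbngarnn" (len 11), cursors c1@6 c2@10, authorship .....1...2.
After op 2 (add_cursor(11)): buffer="mgqqbngarnn" (len 11), cursors c1@6 c2@10 c3@11, authorship .....1...2.
After op 3 (add_cursor(7)): buffer="mgqqbngarnn" (len 11), cursors c1@6 c4@7 c2@10 c3@11, authorship .....1...2.
After op 4 (insert('h')): buffer="mgqqbnhgharnhnh" (len 15), cursors c1@7 c4@9 c2@13 c3@15, authorship .....11.4..22.3
After op 5 (insert('y')): buffer="mgqqbnhyghyarnhynhy" (len 19), cursors c1@8 c4@11 c2@16 c3@19, authorship .....111.44..222.33
Authorship (.=original, N=cursor N): . . . . . 1 1 1 . 4 4 . . 2 2 2 . 3 3
Index 13: author = 2

Answer: cursor 2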